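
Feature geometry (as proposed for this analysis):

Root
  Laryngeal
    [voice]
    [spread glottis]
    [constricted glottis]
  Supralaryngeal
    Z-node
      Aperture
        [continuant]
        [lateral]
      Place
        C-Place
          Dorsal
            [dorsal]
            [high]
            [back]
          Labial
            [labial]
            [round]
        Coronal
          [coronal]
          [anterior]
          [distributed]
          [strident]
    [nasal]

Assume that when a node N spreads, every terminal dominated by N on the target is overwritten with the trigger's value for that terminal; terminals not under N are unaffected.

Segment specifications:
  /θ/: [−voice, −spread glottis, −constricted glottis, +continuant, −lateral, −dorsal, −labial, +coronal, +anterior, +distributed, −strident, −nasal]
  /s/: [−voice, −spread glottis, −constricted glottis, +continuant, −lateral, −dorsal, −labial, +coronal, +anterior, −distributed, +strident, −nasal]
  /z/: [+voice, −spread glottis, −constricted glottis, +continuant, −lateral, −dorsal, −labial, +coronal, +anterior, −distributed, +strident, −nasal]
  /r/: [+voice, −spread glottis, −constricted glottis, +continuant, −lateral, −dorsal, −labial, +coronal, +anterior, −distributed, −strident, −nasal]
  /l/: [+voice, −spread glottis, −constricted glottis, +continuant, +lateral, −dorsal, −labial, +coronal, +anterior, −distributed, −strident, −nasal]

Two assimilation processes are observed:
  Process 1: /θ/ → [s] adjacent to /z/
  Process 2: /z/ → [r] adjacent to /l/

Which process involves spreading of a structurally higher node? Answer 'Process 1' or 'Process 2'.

Process 1 alters [distributed], [strident]; the lowest common ancestor is Coronal (depth 4 from Root).
Process 2: the feature that changes is [strident]; the minimal node is [strident] (depth 5).
Coronal is closer to Root than [strident], so Process 1 spreads the higher node.

Process 1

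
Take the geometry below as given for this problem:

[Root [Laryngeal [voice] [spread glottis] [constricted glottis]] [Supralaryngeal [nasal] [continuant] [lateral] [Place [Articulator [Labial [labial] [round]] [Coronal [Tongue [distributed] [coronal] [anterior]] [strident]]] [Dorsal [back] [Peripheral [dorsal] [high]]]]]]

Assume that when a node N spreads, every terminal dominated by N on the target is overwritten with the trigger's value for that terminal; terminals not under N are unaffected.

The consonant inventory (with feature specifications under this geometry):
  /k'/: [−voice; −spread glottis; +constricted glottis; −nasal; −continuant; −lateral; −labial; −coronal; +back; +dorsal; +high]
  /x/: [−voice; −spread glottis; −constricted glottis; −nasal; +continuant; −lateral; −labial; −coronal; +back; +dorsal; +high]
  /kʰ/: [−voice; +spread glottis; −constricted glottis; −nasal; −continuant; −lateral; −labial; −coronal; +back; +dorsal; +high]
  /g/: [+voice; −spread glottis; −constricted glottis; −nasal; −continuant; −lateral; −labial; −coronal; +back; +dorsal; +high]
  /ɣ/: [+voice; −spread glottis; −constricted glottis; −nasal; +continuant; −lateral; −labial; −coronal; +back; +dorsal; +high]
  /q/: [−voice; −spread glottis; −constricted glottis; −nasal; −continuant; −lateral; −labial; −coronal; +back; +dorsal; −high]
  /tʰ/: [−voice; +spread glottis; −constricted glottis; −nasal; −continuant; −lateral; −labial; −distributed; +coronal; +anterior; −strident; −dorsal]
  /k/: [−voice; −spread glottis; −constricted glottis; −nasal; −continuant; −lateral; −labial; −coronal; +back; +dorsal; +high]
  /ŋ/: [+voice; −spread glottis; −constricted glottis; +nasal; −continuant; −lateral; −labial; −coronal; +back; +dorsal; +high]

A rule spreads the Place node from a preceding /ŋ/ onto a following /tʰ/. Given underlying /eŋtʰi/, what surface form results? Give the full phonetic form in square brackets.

[eŋkʰi]

Place immediately or transitively dominates [labial], [round], [distributed], [coronal], [anterior], [strident], [back], [dorsal], [high].
The target acquires /ŋ/'s values for everything under Place — [−labial], [−coronal], [+back], [+dorsal], [+high] — while keeping its own [voice], [spread glottis], [constricted glottis], ….
Among the inventory, only /kʰ/ has exactly this specification, giving the surface form [eŋkʰi].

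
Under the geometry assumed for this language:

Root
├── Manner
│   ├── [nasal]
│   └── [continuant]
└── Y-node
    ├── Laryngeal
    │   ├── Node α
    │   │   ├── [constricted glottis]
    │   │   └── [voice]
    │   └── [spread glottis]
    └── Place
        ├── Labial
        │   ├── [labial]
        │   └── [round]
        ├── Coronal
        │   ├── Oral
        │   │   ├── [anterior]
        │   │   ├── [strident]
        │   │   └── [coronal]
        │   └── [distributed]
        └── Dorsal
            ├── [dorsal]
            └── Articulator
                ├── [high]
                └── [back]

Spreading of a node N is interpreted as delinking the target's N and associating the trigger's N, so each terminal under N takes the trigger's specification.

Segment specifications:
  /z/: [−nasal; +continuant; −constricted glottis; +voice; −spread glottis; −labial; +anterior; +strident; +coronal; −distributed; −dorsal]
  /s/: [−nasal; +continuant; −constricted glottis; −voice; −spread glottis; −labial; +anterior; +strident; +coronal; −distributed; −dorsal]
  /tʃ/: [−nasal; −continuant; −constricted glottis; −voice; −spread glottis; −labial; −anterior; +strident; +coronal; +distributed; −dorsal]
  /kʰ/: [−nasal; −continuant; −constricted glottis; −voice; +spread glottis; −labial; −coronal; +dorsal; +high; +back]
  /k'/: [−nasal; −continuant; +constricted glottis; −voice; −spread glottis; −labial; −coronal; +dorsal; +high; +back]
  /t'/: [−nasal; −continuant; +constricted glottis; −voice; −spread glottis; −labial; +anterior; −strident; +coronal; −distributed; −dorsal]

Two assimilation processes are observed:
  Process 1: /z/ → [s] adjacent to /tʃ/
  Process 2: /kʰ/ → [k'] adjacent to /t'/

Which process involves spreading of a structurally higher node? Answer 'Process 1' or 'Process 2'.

Process 2

In Process 1, [voice] changes, so the minimal spreading node is [voice] at depth 4.
In Process 2, [spread glottis], [constricted glottis] change, so the minimal spreading node is Laryngeal at depth 2.
Depth 2 < depth 4; Process 2 involves the structurally higher constituent Laryngeal.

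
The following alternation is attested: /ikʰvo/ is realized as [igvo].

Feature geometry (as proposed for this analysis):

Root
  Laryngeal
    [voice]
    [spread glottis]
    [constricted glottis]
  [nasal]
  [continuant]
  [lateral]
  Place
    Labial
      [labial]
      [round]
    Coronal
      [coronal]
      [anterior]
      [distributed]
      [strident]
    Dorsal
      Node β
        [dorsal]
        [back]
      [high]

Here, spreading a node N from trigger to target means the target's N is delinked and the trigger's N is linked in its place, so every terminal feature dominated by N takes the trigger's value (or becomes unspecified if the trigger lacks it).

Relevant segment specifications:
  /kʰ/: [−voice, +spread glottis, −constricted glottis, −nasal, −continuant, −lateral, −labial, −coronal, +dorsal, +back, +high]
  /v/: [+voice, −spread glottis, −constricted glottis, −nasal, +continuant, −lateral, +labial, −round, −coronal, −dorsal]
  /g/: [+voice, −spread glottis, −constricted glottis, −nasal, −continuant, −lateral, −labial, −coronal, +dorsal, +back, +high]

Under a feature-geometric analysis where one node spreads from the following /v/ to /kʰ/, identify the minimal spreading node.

Laryngeal

/kʰ/ and [g] differ in [voice], [spread glottis]; every other specified feature is identical.
The smallest constituent containing every changed terminal is Laryngeal — each of its daughters lacks at least one of the affected features.
Spreading Laryngeal from /v/ overwrites each of those terminals with /v/'s values, yielding exactly [g].
[dorsal], [continuant] — on which /v/ differs from /kʰ/ — are unchanged, so Root cannot have spread; the constituent is no larger than Laryngeal.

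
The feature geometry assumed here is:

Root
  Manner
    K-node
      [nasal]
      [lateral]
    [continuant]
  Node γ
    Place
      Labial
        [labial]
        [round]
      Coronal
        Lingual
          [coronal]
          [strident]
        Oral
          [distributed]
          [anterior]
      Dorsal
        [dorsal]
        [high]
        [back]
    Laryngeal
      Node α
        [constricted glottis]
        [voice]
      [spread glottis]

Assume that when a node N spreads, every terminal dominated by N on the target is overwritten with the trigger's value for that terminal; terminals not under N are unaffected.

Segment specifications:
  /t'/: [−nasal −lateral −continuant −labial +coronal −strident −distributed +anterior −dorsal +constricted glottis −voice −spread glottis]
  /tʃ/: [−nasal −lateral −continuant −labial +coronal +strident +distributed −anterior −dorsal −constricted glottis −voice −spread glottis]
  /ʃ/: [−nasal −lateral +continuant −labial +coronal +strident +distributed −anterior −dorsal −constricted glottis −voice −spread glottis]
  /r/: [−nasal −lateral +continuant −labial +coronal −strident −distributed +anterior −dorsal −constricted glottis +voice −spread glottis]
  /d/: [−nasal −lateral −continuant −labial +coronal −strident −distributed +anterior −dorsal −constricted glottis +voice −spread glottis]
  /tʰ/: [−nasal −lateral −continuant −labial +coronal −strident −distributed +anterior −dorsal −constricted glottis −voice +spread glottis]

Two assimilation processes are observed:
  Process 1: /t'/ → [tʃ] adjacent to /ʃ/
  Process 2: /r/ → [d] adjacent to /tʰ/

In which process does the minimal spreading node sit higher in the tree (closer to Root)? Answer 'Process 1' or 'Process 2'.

Process 1: the features that change are [constricted glottis], [anterior], [distributed], [strident]; the minimal node is Node γ (depth 1).
Process 2 alters [continuant]; the lowest dominating node is [continuant] (depth 2 from Root).
Node γ (depth 1) sits above [continuant] (depth 2), making Process 1 the one with the higher spreading node.

Process 1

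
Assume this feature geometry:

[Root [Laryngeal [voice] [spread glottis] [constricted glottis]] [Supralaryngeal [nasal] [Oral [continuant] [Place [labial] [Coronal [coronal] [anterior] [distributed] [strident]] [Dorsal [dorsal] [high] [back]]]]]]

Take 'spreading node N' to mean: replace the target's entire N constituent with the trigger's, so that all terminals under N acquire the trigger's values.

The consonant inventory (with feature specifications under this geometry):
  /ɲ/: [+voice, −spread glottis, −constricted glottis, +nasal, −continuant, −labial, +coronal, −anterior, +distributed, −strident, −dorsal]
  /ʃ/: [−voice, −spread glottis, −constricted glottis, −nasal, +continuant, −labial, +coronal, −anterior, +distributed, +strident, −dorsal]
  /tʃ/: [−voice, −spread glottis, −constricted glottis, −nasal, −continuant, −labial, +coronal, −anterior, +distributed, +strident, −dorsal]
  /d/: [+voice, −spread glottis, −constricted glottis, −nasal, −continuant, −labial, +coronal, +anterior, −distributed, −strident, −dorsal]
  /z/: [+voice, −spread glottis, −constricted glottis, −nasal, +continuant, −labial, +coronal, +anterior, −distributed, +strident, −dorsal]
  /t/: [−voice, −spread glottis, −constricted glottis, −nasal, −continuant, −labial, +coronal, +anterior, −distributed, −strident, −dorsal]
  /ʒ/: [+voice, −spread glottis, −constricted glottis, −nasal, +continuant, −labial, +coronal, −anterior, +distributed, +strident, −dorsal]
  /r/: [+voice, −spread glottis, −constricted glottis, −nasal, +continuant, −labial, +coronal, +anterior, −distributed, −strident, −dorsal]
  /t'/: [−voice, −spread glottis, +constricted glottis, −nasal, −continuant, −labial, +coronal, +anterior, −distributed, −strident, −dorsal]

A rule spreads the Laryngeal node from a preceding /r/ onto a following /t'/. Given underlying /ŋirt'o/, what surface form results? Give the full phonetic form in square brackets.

[ŋirdo]

Laryngeal immediately or transitively dominates [voice], [spread glottis], [constricted glottis].
The target acquires /r/'s values for everything under Laryngeal — [+voice], [−spread glottis], [−constricted glottis] — while keeping its own [nasal], [continuant], [labial], ….
This feature bundle is that of [d], so /ŋirt'o/ surfaces as [ŋirdo].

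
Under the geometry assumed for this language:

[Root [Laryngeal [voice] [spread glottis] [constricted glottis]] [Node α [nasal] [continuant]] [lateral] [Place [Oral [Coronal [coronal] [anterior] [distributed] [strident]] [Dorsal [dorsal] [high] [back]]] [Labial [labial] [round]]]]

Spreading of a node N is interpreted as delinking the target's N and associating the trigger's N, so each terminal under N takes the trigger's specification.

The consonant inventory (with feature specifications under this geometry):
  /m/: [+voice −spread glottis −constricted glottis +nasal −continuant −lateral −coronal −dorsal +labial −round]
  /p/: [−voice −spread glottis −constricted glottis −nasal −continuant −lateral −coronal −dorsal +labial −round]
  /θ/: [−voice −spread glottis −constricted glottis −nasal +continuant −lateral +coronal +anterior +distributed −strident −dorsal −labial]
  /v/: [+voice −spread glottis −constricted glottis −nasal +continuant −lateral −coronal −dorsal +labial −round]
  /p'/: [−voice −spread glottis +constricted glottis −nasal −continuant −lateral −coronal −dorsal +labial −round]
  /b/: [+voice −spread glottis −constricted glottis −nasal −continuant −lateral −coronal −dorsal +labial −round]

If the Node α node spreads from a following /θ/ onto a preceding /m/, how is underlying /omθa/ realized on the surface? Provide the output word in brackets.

Node α immediately or transitively dominates [nasal], [continuant].
Spreading Node α from /θ/ onto /m/ replaces those values with /θ/'s: [−nasal], [+continuant]. Features outside Node α ([voice], [spread glottis], [constricted glottis], …) stay as in /m/.
This feature bundle is that of [v], so /omθa/ surfaces as [ovθa].

[ovθa]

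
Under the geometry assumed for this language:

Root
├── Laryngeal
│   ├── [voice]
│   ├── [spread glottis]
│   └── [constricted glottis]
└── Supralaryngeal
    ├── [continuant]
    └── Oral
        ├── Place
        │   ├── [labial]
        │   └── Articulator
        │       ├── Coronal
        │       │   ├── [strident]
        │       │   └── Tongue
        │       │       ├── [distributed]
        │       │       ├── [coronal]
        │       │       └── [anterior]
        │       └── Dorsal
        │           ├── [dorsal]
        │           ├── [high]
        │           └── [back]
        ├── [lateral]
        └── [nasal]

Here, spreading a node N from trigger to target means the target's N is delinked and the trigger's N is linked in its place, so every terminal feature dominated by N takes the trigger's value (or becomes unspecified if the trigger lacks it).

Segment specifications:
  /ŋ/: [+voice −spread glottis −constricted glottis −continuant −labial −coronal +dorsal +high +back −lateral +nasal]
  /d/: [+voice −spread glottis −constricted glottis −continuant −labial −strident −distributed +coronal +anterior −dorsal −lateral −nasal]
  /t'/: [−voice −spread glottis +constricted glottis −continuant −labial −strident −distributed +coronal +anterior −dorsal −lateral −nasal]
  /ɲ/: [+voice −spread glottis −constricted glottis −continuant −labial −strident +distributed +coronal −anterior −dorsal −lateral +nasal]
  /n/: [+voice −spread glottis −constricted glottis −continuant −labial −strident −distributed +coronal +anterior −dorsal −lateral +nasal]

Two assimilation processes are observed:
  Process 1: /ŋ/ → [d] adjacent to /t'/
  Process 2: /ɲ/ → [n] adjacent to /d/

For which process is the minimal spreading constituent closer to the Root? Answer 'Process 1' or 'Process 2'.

Process 1

Process 1: the features that change are [nasal], [coronal], [anterior], [distributed], [strident], [dorsal], [high], [back]; the minimal node is Oral (depth 2).
Process 2 alters [anterior], [distributed]; the lowest common ancestor is Tongue (depth 6 from Root).
Depth 2 < depth 6; Process 1 involves the structurally higher constituent Oral.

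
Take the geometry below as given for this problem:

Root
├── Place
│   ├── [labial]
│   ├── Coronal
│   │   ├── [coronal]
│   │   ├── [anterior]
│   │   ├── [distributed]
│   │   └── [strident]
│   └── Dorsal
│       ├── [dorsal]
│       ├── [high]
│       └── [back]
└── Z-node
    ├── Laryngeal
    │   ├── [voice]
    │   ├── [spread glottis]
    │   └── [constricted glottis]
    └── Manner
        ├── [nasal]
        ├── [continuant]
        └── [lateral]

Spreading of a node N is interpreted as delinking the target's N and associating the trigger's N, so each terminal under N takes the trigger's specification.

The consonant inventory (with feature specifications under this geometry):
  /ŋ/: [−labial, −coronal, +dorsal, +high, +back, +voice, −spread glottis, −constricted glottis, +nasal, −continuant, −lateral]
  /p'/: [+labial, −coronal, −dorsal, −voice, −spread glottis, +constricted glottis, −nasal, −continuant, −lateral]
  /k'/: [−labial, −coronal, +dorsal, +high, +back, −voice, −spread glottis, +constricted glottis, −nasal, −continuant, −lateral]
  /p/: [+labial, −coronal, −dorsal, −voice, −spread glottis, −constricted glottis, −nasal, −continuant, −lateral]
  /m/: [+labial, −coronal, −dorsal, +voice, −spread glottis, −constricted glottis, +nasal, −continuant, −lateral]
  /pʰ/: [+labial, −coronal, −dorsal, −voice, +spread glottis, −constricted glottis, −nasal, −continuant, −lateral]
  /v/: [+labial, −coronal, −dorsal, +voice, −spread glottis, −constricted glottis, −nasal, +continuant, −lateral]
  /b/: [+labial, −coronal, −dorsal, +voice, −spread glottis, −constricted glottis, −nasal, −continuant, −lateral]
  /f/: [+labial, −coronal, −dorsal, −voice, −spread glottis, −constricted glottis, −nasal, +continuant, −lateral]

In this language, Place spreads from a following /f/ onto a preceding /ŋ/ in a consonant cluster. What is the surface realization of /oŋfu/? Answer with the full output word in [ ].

[omfu]

Place immediately or transitively dominates [labial], [coronal], [anterior], [distributed], [strident], [dorsal], [high], [back].
Spreading Place from /f/ onto /ŋ/ replaces those values with /f/'s: [+labial], [−coronal], [−dorsal]. Features outside Place ([voice], [spread glottis], [constricted glottis], …) stay as in /ŋ/.
Among the inventory, only /m/ has exactly this specification, giving the surface form [omfu].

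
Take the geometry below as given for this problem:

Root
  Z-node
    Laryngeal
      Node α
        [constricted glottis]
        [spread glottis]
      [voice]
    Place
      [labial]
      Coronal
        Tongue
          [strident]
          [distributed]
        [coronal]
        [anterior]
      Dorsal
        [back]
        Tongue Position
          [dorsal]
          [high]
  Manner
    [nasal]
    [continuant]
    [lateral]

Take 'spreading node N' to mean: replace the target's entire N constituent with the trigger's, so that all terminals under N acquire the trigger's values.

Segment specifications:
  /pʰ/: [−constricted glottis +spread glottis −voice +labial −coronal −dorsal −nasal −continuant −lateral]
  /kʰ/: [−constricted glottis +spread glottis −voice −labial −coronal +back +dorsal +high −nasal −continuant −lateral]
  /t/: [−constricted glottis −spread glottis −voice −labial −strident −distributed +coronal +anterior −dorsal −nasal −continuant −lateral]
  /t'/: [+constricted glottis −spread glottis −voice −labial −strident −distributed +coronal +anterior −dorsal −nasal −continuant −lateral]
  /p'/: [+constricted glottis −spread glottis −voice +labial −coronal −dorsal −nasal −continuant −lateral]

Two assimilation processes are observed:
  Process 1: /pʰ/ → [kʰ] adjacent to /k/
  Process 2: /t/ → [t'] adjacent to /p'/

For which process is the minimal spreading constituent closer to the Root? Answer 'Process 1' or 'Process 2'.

Process 1

Process 1 alters [labial], [dorsal], [high], [back]; the lowest common ancestor is Place (depth 2 from Root).
Process 2: the feature that changes is [constricted glottis]; the minimal node is [constricted glottis] (depth 4).
Place is closer to Root than [constricted glottis], so Process 1 spreads the higher node.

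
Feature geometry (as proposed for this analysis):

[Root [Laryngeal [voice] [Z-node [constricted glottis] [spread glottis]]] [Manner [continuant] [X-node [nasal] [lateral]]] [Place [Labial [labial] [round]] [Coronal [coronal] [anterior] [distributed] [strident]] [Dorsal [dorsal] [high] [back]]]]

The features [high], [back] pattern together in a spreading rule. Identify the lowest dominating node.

Dorsal

[high] lies under Dorsal (below Place).
[back]: Root / Place / Dorsal / [back].
The listed terminals split across distinct daughters of Dorsal, so Dorsal itself is the smallest node containing them all.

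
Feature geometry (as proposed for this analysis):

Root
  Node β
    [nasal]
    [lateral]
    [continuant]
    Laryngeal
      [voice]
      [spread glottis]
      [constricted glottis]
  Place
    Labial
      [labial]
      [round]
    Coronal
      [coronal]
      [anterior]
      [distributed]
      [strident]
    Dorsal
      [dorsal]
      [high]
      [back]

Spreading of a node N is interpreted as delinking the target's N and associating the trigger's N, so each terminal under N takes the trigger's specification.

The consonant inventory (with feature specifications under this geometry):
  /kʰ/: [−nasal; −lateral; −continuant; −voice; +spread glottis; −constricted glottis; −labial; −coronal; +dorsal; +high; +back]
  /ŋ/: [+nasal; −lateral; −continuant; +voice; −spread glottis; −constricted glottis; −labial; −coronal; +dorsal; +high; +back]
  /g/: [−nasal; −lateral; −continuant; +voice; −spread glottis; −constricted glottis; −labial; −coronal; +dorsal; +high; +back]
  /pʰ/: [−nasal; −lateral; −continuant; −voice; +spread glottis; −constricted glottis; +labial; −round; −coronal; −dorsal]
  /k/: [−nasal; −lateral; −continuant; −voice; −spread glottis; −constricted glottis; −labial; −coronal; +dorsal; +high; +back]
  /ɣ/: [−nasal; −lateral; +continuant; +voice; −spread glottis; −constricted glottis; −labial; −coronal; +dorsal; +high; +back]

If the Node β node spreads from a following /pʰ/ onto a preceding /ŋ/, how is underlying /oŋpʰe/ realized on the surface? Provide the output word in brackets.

[okʰpʰe]

Terminals under Node β in this geometry: [nasal], [lateral], [continuant], [voice], [spread glottis], [constricted glottis].
After delinking /ŋ/'s Node β and linking /pʰ/'s, the affected terminals become [−nasal], [−lateral], [−continuant], [−voice], [+spread glottis], [−constricted glottis]; [labial], [coronal], [dorsal], … (outside Node β) are retained from /ŋ/.
This feature bundle is that of [kʰ], so /oŋpʰe/ surfaces as [okʰpʰe].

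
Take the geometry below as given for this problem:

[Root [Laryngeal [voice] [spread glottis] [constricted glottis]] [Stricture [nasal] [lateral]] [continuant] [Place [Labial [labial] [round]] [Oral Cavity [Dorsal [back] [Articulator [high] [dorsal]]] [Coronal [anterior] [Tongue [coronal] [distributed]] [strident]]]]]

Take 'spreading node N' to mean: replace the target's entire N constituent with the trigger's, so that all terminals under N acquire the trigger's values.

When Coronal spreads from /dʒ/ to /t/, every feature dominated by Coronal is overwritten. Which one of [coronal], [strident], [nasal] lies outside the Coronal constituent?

Under this geometry, Coronal contains [anterior], [coronal], [distributed], [strident].
[strident], [coronal] all lie under Coronal, so they are overwritten when Coronal spreads.
[nasal] is not within the Coronal subtree (it hangs from Stricture), so /t/'s [nasal] value survives.

[nasal]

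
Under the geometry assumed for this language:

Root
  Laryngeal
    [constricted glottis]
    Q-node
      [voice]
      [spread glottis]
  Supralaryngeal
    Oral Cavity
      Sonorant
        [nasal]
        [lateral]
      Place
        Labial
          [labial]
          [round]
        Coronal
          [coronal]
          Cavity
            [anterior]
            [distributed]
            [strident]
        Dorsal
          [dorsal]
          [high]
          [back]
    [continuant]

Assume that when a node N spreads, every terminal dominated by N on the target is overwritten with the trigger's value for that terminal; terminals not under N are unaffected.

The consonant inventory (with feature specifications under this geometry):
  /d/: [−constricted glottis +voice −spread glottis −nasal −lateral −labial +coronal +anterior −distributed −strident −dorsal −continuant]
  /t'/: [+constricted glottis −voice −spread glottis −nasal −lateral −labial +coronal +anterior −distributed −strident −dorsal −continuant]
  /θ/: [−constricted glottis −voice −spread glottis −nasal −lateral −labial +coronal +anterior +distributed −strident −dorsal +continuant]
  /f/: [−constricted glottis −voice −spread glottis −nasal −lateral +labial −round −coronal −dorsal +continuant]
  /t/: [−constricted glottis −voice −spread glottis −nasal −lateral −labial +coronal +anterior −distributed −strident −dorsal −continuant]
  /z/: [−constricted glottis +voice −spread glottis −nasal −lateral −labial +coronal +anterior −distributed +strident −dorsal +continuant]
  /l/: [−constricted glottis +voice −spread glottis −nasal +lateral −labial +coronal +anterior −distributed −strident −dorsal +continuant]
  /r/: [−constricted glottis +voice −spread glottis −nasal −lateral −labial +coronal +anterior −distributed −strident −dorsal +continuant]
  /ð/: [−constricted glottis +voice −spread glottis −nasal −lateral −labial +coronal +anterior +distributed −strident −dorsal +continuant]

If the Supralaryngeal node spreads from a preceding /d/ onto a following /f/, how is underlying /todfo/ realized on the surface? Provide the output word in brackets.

[todto]

Terminals under Supralaryngeal in this geometry: [nasal], [lateral], [labial], [round], [coronal], [anterior], [distributed], [strident], [dorsal], [high], [back], [continuant].
After delinking /f/'s Supralaryngeal and linking /d/'s, the affected terminals become [−nasal], [−lateral], [−labial], [+coronal], [+anterior], [−distributed], [−strident], [−dorsal], [−continuant]; [constricted glottis], [voice], [spread glottis] (outside Supralaryngeal) are retained from /f/.
This feature bundle is that of [t], so /todfo/ surfaces as [todto].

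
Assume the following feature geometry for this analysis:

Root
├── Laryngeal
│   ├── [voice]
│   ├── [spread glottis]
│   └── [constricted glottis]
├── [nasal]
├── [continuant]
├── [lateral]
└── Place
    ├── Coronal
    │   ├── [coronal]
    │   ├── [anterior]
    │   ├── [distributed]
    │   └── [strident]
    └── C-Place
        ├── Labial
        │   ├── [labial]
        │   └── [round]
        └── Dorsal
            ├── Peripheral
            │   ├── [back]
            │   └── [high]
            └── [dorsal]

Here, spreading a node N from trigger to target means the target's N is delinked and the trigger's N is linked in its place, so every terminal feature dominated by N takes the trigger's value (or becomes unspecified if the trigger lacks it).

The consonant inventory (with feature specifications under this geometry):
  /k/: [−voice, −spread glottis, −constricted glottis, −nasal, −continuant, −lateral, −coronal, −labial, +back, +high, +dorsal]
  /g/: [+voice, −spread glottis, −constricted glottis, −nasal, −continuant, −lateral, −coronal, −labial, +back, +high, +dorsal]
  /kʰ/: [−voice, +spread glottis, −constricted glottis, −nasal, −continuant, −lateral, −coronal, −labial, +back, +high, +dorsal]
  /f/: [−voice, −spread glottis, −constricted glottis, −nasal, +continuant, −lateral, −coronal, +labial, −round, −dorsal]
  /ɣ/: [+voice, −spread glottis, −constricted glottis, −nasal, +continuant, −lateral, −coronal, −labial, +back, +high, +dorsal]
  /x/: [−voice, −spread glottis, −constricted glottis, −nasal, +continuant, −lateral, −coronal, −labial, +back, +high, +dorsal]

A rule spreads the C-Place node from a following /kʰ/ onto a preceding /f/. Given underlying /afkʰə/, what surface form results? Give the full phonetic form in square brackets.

The C-Place node dominates the terminals [labial], [round], [back], [high], [dorsal].
Spreading C-Place from /kʰ/ onto /f/ replaces those values with /kʰ/'s: [−labial], [+back], [+high], [+dorsal]. Features outside C-Place ([voice], [spread glottis], [constricted glottis], …) stay as in /f/.
This feature bundle is that of [x], so /afkʰə/ surfaces as [axkʰə].

[axkʰə]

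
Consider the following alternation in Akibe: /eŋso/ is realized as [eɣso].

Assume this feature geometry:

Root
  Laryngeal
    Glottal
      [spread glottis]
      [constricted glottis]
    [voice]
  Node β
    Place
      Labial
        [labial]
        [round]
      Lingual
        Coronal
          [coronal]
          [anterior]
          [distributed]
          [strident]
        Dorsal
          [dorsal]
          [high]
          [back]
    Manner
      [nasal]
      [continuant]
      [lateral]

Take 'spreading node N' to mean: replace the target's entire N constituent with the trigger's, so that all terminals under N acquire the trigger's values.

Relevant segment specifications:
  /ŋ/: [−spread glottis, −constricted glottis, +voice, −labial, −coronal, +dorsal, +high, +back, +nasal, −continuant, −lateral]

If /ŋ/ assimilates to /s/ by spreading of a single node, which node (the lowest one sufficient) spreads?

Manner

Feature comparison: [nasal], [continuant] differ between /ŋ/ and [ɣ]; the remaining terminals match.
In this geometry the lowest node dominating all of them is Manner: every daughter of Manner dominates only a proper subset, so no lower node suffices.
Delinking /ŋ/'s Manner and associating /s/'s Manner gives precisely the feature bundle of [ɣ].
Since [coronal], [dorsal] are preserved even though /s/ disagrees there, no node above Manner spread.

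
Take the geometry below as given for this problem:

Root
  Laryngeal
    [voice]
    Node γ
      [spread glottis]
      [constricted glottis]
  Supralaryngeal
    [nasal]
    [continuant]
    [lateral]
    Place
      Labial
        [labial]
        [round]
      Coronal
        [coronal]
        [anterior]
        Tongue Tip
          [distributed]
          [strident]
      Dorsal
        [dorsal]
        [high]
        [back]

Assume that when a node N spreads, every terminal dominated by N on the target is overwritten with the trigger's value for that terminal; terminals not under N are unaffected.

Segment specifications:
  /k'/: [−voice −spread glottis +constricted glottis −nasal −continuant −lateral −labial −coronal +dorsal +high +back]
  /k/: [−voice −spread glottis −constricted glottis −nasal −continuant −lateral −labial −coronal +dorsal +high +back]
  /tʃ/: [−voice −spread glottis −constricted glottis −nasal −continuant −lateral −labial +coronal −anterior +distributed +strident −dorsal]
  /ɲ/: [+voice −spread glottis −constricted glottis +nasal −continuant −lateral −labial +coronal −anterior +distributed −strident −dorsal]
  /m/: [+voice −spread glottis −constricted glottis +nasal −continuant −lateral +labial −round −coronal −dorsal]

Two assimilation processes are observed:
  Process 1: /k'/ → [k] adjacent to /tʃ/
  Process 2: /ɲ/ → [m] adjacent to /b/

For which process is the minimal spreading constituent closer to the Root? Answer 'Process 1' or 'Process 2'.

Process 2

Process 1: the feature that changes is [constricted glottis]; the minimal node is [constricted glottis] (depth 3).
Process 2: the features that change are [labial], [round], [coronal], [anterior], [distributed], [strident]; the minimal node is Place (depth 2).
Place (depth 2) sits above [constricted glottis] (depth 3), making Process 2 the one with the higher spreading node.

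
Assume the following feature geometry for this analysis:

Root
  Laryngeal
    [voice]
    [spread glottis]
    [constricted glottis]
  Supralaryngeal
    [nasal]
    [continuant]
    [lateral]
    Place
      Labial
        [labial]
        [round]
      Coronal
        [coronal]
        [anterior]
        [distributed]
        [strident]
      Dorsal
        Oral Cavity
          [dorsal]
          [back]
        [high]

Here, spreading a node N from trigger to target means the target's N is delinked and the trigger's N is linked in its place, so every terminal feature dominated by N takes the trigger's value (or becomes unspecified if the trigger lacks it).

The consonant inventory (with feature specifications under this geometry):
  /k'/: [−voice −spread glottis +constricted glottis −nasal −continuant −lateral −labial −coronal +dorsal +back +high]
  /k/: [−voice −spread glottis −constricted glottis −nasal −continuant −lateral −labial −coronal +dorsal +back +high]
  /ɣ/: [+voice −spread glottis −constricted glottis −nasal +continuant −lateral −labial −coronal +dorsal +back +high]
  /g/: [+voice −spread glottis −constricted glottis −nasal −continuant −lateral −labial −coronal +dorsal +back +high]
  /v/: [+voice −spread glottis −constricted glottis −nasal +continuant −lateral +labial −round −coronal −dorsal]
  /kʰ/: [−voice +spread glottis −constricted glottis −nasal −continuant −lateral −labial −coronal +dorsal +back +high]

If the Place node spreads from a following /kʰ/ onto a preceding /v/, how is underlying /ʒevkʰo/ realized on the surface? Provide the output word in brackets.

[ʒeɣkʰo]

The Place node dominates the terminals [labial], [round], [coronal], [anterior], [distributed], [strident], [dorsal], [back], [high].
The target acquires /kʰ/'s values for everything under Place — [−labial], [−coronal], [+dorsal], [+back], [+high] — while keeping its own [voice], [spread glottis], [constricted glottis], ….
This feature bundle is that of [ɣ], so /ʒevkʰo/ surfaces as [ʒeɣkʰo].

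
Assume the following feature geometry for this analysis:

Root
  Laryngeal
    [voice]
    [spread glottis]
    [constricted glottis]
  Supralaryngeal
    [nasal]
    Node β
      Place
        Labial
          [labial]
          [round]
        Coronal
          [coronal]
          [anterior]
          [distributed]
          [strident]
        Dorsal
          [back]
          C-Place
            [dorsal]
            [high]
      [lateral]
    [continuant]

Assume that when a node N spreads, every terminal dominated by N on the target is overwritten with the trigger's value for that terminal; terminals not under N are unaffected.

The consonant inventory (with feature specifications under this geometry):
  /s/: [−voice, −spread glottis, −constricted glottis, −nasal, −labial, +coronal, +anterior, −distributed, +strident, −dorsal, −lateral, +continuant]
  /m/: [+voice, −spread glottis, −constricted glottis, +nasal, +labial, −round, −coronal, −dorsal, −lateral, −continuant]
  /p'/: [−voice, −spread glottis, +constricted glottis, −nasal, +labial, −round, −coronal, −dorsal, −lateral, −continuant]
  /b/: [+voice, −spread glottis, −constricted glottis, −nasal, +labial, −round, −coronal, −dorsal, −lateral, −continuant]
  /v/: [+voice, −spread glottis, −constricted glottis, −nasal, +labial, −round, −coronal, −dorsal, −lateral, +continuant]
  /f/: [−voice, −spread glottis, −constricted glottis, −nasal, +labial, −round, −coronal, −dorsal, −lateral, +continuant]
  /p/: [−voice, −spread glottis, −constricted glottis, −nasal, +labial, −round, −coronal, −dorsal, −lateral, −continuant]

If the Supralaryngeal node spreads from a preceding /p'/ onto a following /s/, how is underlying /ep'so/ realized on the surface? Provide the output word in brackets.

[ep'po]

The Supralaryngeal node dominates the terminals [nasal], [labial], [round], [coronal], [anterior], [distributed], [strident], [back], [dorsal], [high], [lateral], [continuant].
Spreading Supralaryngeal from /p'/ onto /s/ replaces those values with /p'/'s: [−nasal], [+labial], [−round], [−coronal], [−dorsal], [−lateral], [−continuant]. Features outside Supralaryngeal ([voice], [spread glottis], [constricted glottis]) stay as in /s/.
This feature bundle is that of [p], so /ep'so/ surfaces as [ep'po].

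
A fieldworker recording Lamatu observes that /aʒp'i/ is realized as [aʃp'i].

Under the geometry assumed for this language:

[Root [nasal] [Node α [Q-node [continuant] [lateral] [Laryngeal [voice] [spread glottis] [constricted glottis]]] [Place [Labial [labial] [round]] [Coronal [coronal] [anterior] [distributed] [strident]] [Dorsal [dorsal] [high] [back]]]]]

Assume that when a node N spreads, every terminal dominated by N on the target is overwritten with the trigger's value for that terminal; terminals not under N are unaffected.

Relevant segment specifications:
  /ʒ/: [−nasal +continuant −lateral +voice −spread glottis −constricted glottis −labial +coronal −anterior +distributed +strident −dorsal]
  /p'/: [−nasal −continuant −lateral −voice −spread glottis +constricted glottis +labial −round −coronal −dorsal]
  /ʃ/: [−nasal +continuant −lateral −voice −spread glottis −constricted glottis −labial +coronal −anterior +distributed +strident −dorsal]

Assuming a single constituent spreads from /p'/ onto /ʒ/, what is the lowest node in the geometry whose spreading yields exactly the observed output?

[voice]

Feature comparison: [voice] differs between /ʒ/ and [ʃ]; the remaining terminals match.
Only a single terminal changes, and /p'/ supplies the new value, so [voice] itself is the minimal spreading constituent.
Had Laryngeal or a higher node spread, [constricted glottis] would have taken /p'/'s value; it stays as in /ʒ/, confirming the spreading constituent is exactly [voice].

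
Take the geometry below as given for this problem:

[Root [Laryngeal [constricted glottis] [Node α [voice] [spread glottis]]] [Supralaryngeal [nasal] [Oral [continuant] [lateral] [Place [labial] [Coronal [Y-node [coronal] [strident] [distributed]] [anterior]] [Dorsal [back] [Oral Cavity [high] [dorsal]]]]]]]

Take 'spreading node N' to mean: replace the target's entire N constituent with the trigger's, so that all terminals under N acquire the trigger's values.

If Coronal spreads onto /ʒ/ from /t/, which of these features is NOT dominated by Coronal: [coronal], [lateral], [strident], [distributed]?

The terminals dominated by Coronal are [coronal], [strident], [distributed], [anterior].
Of the listed options, [coronal], [distributed], [strident] are among these and would be overwritten by spreading Coronal.
But [lateral] is a dependent of Oral, outside Coronal; it is therefore untouched by the spreading.

[lateral]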